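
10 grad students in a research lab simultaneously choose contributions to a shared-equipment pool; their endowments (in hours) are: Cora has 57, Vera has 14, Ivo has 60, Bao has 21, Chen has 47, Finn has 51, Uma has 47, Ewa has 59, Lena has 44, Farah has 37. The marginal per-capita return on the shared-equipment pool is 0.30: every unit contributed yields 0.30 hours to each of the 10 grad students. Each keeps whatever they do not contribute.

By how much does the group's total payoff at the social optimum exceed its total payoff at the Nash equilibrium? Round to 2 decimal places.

The private return per contributed unit is 0.30 < 1 for everyone, so the Nash equilibrium is zero contribution and the group total is Σ E_j = 57 + 14 + 60 + 21 + 47 + 51 + 47 + 59 + 44 + 37 = 437.
Each contributed unit returns 3.000 to the group, so the social optimum is full contribution by everyone: group total = 3.000 × 437 = 1311.00.
Efficiency loss = (3.000 − 1) × 437 = 874.00.

874.00 hours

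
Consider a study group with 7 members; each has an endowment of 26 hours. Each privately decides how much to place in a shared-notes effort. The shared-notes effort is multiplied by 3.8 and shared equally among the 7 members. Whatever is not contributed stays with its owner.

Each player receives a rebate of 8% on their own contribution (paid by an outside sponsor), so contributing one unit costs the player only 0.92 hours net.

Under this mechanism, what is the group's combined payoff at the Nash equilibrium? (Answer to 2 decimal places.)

Even with the mechanism, each unit contributed returns only (3.8/7) / 0.92 = 0.5901 per unit of net cost, so contributing nothing is still dominant.
At the Nash equilibrium no one contributes; group total payoff = 7 × 26 = 182.

182.00 hours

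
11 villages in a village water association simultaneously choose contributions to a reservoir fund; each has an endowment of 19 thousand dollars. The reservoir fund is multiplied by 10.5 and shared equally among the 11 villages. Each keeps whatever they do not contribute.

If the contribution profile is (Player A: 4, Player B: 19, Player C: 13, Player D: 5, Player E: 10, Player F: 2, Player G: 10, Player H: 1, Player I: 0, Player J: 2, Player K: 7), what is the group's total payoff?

Total contributed: 4 + 19 + 13 + 5 + 10 + 2 + 10 + 1 + 0 + 2 + 7 = 73; total kept: 11 × 19 − 73 = 136.
The reservoir fund pays out 10.5 × 73 = 766.50 in aggregate.
Group total = 136 + 766.50 = 902.50.

902.50 thousand dollars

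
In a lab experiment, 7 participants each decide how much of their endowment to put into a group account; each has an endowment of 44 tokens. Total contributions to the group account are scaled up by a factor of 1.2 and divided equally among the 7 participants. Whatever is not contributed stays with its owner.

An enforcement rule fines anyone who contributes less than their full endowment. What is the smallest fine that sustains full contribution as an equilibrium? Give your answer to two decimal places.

36.46 tokens

Given the others contribute fully, the best deviation is to contribute 0 (any partial contribution still incurs the fine and gives up units whose private return 0.1714 is below 1).
Deviating from 44 to 0 saves 44 tokens but forfeits the deviator's share of the drop in the group account: 1.2/7 × 44 = 7.54.
So the deviation gain is 44 − 7.54 = 36.46, and the fine must be at least 36.46 tokens to wipe it out.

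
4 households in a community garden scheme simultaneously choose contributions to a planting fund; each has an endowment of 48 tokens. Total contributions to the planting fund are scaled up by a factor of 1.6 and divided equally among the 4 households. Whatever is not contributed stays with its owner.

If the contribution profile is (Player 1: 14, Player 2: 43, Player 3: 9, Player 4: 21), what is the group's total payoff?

Total contributed: 14 + 43 + 9 + 21 = 87; total kept: 4 × 48 − 87 = 105.
The planting fund pays out 1.6 × 87 = 139.20 in aggregate.
Group total = 105 + 139.20 = 244.20.

244.20 tokens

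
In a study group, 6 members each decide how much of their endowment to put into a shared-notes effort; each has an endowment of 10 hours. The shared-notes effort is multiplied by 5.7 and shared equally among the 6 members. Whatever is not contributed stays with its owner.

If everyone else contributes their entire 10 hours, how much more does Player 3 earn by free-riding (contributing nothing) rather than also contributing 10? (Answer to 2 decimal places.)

Switching from a contribution of 10 to 0 lets Player 3 keep an extra 10 hours, but lowers the shared-notes effort by 10, which costs Player 3 their own share of that drop: 5.7/6 × 10 = 9.50.
Net gain = 10 − 9.50 = 0.50. The private return per contributed unit (0.9500) is below 1, so free-riding is indeed the best response regardless of what the others do.

0.50 hours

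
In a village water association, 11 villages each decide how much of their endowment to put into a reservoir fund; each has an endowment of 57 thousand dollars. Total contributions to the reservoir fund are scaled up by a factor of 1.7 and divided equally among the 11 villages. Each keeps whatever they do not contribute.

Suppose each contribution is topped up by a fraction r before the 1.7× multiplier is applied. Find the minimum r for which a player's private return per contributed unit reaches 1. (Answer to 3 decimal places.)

With matching at rate r, one contributed unit becomes (1 + r) in the reservoir fund and returns 1.7 × (1 + r) / 11 to the contributor.
Setting this equal to 1: 1 + r = 11/1.7 = 6.4706.
So the minimum matching rate is r = 6.4706 − 1 = 5.471.

5.471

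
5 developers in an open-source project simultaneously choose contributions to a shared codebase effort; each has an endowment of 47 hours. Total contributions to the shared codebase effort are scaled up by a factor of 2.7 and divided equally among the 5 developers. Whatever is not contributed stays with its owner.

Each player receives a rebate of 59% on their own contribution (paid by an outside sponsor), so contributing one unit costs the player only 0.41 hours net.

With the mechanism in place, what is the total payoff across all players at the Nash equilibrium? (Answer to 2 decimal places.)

773.15 hours

With the mechanism, a contributed unit returns (2.7/5) / 0.41 = 1.3171 per unit of net cost to the contributor — now above 1 — so contributing fully is weakly dominant for every player.
At the Nash equilibrium everyone contributes 47. Group total payoff = 5 × (47 × 0.59 + 2.7 × 47) = 773.15.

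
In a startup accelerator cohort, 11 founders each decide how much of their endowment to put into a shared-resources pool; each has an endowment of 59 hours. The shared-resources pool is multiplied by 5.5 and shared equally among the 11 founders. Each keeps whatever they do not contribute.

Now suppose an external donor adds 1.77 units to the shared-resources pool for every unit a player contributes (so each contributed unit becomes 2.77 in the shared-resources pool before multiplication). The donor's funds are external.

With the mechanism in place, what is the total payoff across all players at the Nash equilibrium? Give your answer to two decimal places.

9887.52 hours

The effective private return per unit is now 5.5 × 2.77 / 11 = 1.3850 > 1, so every player's dominant strategy flips to full contribution.
At the Nash equilibrium everyone contributes 59. Group total payoff = 5.5 × 2.77 × 649 = 9887.52.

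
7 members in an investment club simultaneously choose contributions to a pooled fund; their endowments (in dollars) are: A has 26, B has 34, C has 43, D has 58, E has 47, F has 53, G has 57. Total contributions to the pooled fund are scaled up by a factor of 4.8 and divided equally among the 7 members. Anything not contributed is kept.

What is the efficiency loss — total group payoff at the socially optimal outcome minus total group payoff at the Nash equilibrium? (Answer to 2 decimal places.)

1208.40 dollars

The private return per contributed unit is 4.8/7 = 0.6857 < 1 for every player regardless of endowment, so the Nash equilibrium is zero contribution and the group total is Σ E_j = 26 + 34 + 43 + 58 + 47 + 53 + 57 = 318.
Each contributed unit returns 4.800 to the group, so the social optimum is full contribution by everyone: group total = 4.800 × 318 = 1526.40.
Efficiency loss = (4.800 − 1) × 318 = 1208.40.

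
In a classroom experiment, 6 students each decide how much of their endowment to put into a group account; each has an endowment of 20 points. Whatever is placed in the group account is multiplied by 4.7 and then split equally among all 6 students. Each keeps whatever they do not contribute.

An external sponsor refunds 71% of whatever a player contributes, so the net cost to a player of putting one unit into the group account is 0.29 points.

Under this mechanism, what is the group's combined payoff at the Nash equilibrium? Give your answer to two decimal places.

Under the mechanism each unit contributed yields (4.7/6) / 0.29 = 2.7011 back to its contributor per unit of net cost, which exceeds 1, making full contribution the dominant choice for everyone.
So the Nash equilibrium is full contribution by all 6; the group earns 6 × (20 × 0.71 + 4.7 × 20) = 649.20.

649.20 points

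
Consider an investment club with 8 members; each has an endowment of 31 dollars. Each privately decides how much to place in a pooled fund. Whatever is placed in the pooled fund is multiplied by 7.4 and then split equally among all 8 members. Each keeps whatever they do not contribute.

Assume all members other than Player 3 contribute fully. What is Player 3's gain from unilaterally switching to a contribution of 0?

2.33 dollars

Switching from a contribution of 31 to 0 lets Player 3 keep an extra 31 dollars, but lowers the pooled fund by 31, which costs Player 3 their own share of that drop: 7.4/8 × 31 = 28.67.
Net gain = 31 − 28.67 = 2.33. The private return per contributed unit (0.9250) is below 1, so free-riding is indeed the best response regardless of what the others do.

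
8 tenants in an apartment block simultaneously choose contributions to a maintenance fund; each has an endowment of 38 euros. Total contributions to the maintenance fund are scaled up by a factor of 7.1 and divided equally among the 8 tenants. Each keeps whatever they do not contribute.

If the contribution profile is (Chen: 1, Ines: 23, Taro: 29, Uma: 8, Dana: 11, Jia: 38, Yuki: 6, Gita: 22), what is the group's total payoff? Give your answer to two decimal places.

Total contributed: 1 + 23 + 29 + 8 + 11 + 38 + 6 + 22 = 138; total kept: 8 × 38 − 138 = 166.
The maintenance fund pays out 7.1 × 138 = 979.80 in aggregate.
Group total = 166 + 979.80 = 1145.80.

1145.80 euros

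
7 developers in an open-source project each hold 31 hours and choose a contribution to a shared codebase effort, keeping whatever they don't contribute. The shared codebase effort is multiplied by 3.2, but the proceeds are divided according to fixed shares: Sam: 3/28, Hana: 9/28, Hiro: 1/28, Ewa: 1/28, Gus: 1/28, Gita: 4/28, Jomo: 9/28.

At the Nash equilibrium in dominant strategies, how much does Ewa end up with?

38.09 hours

Each unit j contributes comes back to j as 3.2 × (j's share), so j prefers to contribute only if that share exceeds 1/3.2 = 0.3125; otherwise keeping the unit dominates.
Hana and Jomo clear that bar, contributing 31 each; the remaining 5 contribute 0. Total contributed: 62.
Ewa keeps 31 and receives 3.2 × 62 × 1/28 = 7.09 from the shared codebase effort, for a payoff of 38.09.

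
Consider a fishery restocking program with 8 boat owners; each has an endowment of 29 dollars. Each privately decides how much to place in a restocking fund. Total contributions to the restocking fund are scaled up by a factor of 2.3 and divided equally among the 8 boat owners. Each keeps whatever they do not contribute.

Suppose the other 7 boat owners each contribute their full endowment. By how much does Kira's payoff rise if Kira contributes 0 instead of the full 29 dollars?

20.66 dollars

Switching from a contribution of 29 to 0 lets Kira keep an extra 29 dollars, but lowers the restocking fund by 29, which costs Kira their own share of that drop: 2.3/8 × 29 = 8.34.
Net gain = 29 − 8.34 = 20.66. The private return per contributed unit (0.2875) is below 1, so free-riding is indeed the best response regardless of what the others do.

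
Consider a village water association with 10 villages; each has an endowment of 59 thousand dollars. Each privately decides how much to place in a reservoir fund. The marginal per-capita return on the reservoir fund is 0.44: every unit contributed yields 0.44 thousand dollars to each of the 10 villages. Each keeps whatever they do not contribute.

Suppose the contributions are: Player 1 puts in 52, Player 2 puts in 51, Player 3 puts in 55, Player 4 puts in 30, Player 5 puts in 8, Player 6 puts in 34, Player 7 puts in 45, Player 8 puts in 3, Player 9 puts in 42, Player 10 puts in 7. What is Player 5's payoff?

Total contributed: 52 + 51 + 55 + 30 + 8 + 34 + 45 + 3 + 42 + 7 = 327.
Each receives 0.44 × 327 = 143.88 from the reservoir fund.
Player 5 keeps 59 − 8 = 51, so Player 5's payoff is 51 + 143.88 = 194.88.

194.88 thousand dollars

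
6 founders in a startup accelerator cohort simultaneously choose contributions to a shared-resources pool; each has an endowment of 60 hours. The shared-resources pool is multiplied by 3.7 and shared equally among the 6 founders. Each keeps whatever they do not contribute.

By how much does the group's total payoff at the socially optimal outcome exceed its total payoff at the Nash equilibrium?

Each contributed unit returns 3.7/6 = 0.6167 to its contributor — below 1 — so contributing 0 is dominant for every player. At the Nash equilibrium everyone keeps their 60, and the group total is 6 × 60 = 360.
Each contributed unit returns 3.700 to the group as a whole (0.6167 to each of 6 players), which exceeds 1, so the social optimum is full contribution: group total = 3.700 × 360 = 1332.00.
Efficiency loss = 1332.00 − 360 = 972.00.

972.00 hours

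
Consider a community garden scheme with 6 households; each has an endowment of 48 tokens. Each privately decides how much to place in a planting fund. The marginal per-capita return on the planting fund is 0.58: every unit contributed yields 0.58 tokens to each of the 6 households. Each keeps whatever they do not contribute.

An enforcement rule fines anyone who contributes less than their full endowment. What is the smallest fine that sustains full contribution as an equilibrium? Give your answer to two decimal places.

Given the others contribute fully, the best deviation is to contribute 0 (any partial contribution still incurs the fine and gives up units whose private return 0.58 is below 1).
Deviating from 48 to 0 saves 48 tokens but forfeits the deviator's share of the drop in the planting fund: 0.58 × 48 = 27.84.
So the deviation gain is 48 − 27.84 = 20.16, and the fine must be at least 20.16 tokens to wipe it out.

20.16 tokens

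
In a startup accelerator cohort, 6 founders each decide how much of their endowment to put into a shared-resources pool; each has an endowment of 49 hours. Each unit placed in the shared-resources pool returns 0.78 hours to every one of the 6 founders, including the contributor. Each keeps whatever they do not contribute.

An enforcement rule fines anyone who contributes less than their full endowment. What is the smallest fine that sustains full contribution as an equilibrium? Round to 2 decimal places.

Given the others contribute fully, the best deviation is to contribute 0 (any partial contribution still incurs the fine and gives up units whose private return 0.78 is below 1).
Deviating from 49 to 0 saves 49 hours but forfeits the deviator's share of the drop in the shared-resources pool: 0.78 × 49 = 38.22.
So the deviation gain is 49 − 38.22 = 10.78, and the fine must be at least 10.78 hours to wipe it out.

10.78 hours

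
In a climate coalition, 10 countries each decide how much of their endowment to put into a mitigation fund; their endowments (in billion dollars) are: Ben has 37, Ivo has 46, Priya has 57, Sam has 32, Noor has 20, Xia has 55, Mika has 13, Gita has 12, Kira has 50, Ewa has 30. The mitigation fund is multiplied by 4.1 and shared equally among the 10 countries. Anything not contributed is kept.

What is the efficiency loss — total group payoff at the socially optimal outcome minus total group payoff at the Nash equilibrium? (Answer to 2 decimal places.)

The private return per contributed unit is 4.1/10 = 0.4100 < 1 for every player regardless of endowment, so the Nash equilibrium is zero contribution and the group total is Σ E_j = 37 + 46 + 57 + 32 + 20 + 55 + 13 + 12 + 50 + 30 = 352.
Each contributed unit returns 4.100 to the group, so the social optimum is full contribution by everyone: group total = 4.100 × 352 = 1443.20.
Efficiency loss = (4.100 − 1) × 352 = 1091.20.

1091.20 billion dollars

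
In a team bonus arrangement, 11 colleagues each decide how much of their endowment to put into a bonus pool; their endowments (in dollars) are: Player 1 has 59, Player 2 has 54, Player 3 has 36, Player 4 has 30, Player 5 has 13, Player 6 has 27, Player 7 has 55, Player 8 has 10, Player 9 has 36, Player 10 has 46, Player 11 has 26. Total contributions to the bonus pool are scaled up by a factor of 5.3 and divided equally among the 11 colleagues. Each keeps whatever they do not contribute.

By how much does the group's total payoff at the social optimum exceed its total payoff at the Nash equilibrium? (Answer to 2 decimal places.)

1685.60 dollars

The private return per contributed unit is 5.3/11 = 0.4818 < 1 for every player regardless of endowment, so the Nash equilibrium is zero contribution and the group total is Σ E_j = 59 + 54 + 36 + 30 + 13 + 27 + 55 + 10 + 36 + 46 + 26 = 392.
Each contributed unit returns 5.300 to the group, so the social optimum is full contribution by everyone: group total = 5.300 × 392 = 2077.60.
Efficiency loss = (5.300 − 1) × 392 = 1685.60.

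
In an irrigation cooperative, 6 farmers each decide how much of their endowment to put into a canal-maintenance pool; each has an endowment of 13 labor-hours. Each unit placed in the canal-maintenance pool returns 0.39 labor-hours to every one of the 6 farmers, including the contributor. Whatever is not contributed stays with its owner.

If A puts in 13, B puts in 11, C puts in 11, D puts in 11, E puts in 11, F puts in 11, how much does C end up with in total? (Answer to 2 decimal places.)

28.52 labor-hours

Total contributed: 13 + 11 + 11 + 11 + 11 + 11 = 68.
Each receives 0.39 × 68 = 26.52 from the canal-maintenance pool.
C keeps 13 − 11 = 2, so C's payoff is 2 + 26.52 = 28.52.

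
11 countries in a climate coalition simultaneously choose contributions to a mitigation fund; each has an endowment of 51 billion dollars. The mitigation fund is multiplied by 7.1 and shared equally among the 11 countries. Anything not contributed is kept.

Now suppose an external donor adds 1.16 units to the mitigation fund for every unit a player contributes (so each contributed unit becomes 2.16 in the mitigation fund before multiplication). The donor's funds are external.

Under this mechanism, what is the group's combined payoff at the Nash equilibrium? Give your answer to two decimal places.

8603.50 billion dollars

Under the mechanism each unit contributed yields 7.1 × 2.16 / 11 = 1.3942 back to its contributor per unit of net cost, which exceeds 1, making full contribution the dominant choice for everyone.
So the Nash equilibrium is full contribution by all 11; the group earns 7.1 × 2.16 × 561 = 8603.50.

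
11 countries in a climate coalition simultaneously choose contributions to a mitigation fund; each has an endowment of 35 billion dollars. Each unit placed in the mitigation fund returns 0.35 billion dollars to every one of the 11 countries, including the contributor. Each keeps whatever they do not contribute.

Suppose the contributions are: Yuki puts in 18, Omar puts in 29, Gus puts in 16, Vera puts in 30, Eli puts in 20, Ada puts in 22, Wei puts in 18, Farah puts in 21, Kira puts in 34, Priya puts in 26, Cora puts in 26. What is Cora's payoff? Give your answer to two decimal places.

Total contributed: 18 + 29 + 16 + 30 + 20 + 22 + 18 + 21 + 34 + 26 + 26 = 260.
Each receives 0.35 × 260 = 91.00 from the mitigation fund.
Cora keeps 35 − 26 = 9, so Cora's payoff is 9 + 91.00 = 100.00.

100.00 billion dollars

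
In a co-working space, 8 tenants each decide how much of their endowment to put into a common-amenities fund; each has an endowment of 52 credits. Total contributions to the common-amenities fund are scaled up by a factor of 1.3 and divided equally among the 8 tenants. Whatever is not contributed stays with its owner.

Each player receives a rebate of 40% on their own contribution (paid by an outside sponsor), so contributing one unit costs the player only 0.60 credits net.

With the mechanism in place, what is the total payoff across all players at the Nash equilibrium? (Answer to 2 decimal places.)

416.00 credits

Even with the mechanism, each unit contributed returns only (1.3/8) / 0.60 = 0.2708 per unit of net cost, so contributing nothing is still dominant.
At the Nash equilibrium no one contributes; group total payoff = 8 × 52 = 416.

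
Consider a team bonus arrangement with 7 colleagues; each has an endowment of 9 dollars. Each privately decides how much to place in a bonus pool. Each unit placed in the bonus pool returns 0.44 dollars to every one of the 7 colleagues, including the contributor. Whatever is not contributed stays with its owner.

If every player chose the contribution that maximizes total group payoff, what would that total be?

Each contributed unit returns 3.080 to the group as a whole (0.44 to each of 7 players), which exceeds 1, so the social optimum is full contribution: group total = 3.080 × 63 = 194.04.

194.04 dollars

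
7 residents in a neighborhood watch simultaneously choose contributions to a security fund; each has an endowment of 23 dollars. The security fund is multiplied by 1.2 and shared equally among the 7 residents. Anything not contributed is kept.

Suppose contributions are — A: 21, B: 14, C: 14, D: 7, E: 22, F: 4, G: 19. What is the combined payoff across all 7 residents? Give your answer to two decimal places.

181.20 dollars

Total contributed: 21 + 14 + 14 + 7 + 22 + 4 + 19 = 101; total kept: 7 × 23 − 101 = 60.
The security fund pays out 1.2 × 101 = 121.20 in aggregate.
Group total = 60 + 121.20 = 181.20.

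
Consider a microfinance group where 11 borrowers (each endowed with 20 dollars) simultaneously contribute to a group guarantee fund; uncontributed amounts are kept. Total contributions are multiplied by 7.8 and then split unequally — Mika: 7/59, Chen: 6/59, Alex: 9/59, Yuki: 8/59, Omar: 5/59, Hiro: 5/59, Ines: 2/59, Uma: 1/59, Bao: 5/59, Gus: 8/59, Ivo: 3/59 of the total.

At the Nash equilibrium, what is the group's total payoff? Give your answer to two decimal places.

Each unit j contributes comes back to j as 7.8 × (j's share), so j prefers to contribute only if that share exceeds 1/7.8 = 0.1282; otherwise keeping the unit dominates.
The shares above 0.1282 belong to Alex, Yuki and Gus, contributing 20 each; the remaining 8 contribute 0. Total contributed: 60.
The group guarantee fund pays out 7.8 × 60 = 468.00 in total (split across the unequal shares, but the aggregate is all that matters for the group sum).
The 8 free-riders keep 20 each, adding 160. Group total = 160 + 468.00 = 628.00.

628.00 dollars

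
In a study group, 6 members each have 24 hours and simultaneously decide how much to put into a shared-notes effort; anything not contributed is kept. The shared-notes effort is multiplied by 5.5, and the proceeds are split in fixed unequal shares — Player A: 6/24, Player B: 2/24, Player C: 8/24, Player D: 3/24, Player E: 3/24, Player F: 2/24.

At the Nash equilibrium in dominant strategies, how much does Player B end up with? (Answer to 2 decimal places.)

Each unit j contributes comes back to j as 5.5 × (j's share), so j prefers to contribute only if that share exceeds 1/5.5 = 0.1818; otherwise keeping the unit dominates.
Player A and Player C clear that bar, contributing 24 each; the remaining 4 contribute 0. Total contributed: 48.
Player B keeps 24 and receives 5.5 × 48 × 2/24 = 22.00 from the shared-notes effort, for a payoff of 46.00.

46.00 hours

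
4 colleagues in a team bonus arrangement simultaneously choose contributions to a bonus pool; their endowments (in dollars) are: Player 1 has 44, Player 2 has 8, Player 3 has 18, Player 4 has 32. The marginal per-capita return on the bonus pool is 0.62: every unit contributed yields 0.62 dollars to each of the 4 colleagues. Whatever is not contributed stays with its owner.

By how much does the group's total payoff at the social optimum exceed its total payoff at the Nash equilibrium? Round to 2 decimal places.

150.96 dollars

The private return per contributed unit is 0.62 < 1 for everyone, so the Nash equilibrium is zero contribution and the group total is Σ E_j = 44 + 8 + 18 + 32 = 102.
Each contributed unit returns 2.480 to the group, so the social optimum is full contribution by everyone: group total = 2.480 × 102 = 252.96.
Efficiency loss = (2.480 − 1) × 102 = 150.96.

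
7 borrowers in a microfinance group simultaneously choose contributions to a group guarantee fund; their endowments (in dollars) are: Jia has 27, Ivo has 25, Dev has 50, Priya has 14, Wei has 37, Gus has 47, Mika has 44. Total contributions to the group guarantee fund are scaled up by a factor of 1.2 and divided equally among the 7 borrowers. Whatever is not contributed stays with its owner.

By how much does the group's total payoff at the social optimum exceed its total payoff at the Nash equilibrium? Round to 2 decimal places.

48.80 dollars

The private return per contributed unit is 1.2/7 = 0.1714 < 1 for every player regardless of endowment, so the Nash equilibrium is zero contribution and the group total is Σ E_j = 27 + 25 + 50 + 14 + 37 + 47 + 44 = 244.
Each contributed unit returns 1.200 to the group, so the social optimum is full contribution by everyone: group total = 1.200 × 244 = 292.80.
Efficiency loss = (1.200 − 1) × 244 = 48.80.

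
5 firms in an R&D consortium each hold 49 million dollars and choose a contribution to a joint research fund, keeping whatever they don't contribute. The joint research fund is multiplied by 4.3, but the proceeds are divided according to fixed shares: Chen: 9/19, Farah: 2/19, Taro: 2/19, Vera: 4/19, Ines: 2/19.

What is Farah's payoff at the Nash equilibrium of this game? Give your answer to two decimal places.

Each unit j contributes comes back to j as 4.3 × (j's share), so j prefers to contribute only if that share exceeds 1/4.3 = 0.2326; otherwise keeping the unit dominates.
Only Chen (9/19) clears that bar, contributing 49; the remaining 4 contribute 0. Total contributed: 49.
Farah keeps 49 and receives 4.3 × 49 × 2/19 = 22.18 from the joint research fund, for a payoff of 71.18.

71.18 million dollars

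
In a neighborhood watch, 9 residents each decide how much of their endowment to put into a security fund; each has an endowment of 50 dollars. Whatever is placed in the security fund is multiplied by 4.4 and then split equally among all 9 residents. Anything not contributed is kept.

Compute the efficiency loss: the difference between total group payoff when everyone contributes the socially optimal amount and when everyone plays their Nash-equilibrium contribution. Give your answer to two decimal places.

1530.00 dollars

Each contributed unit returns 4.4/9 = 0.4889 to its contributor — below 1 — so contributing 0 is dominant for every player. At the Nash equilibrium everyone keeps their 50, and the group total is 9 × 50 = 450.
Each contributed unit returns 4.400 to the group as a whole (0.4889 to each of 9 players), which exceeds 1, so the social optimum is full contribution: group total = 4.400 × 450 = 1980.00.
Efficiency loss = 1980.00 − 450 = 1530.00.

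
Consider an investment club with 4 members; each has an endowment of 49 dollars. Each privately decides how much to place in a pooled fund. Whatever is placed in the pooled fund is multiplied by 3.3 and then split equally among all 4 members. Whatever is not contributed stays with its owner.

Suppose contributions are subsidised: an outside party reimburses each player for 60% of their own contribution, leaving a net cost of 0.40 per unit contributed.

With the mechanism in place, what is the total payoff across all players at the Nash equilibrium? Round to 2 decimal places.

764.40 dollars

With the mechanism, a contributed unit returns (3.3/4) / 0.40 = 2.0625 per unit of net cost to the contributor — now above 1 — so contributing fully is weakly dominant for every player.
At the Nash equilibrium everyone contributes 49. Group total payoff = 4 × (49 × 0.60 + 3.3 × 49) = 764.40.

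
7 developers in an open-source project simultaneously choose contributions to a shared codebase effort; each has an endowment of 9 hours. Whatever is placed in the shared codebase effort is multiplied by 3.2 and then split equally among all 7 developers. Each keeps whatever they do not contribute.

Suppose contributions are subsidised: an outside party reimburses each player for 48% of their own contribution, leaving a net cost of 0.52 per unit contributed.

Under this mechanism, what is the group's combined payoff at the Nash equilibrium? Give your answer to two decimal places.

With the mechanism, a contributed unit returns (3.2/7) / 0.52 = 0.8791 per unit of net cost — still below 1 — so contributing 0 remains dominant for every player.
At the Nash equilibrium no one contributes; group total payoff = 7 × 9 = 63.

63.00 hours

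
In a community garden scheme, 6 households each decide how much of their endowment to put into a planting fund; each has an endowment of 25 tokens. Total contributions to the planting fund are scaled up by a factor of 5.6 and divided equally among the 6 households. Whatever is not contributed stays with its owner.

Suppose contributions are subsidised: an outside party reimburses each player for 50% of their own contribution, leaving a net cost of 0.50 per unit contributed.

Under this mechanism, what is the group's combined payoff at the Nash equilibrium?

915.00 tokens

The effective private return per unit is now (5.6/6) / 0.50 = 1.8667 > 1, so every player's dominant strategy flips to full contribution.
At the Nash equilibrium everyone contributes 25. Group total payoff = 6 × (25 × 0.50 + 5.6 × 25) = 915.00.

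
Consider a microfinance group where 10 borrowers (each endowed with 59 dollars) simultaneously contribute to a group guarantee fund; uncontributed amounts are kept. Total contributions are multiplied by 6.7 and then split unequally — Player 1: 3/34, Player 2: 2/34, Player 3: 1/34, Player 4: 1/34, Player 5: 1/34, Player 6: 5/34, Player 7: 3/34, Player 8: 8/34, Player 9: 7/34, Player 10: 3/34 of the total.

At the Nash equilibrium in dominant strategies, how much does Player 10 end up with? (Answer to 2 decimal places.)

Each unit j contributes comes back to j as 6.7 × (j's share), so j prefers to contribute only if that share exceeds 1/6.7 = 0.1493; otherwise keeping the unit dominates.
The shares above 0.1493 belong to Player 8 and Player 9, contributing 59 each; the remaining 8 contribute 0. Total contributed: 118.
Player 10 keeps 59 and receives 6.7 × 118 × 3/34 = 69.76 from the group guarantee fund, for a payoff of 128.76.

128.76 dollars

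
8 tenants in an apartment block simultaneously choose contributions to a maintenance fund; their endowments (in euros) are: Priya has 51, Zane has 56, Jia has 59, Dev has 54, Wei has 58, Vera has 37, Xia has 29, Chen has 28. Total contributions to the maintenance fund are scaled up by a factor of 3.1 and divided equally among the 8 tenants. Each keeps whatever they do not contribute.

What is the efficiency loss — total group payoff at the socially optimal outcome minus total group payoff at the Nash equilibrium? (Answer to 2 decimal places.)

781.20 euros

The private return per contributed unit is 3.1/8 = 0.3875 < 1 for every player regardless of endowment, so the Nash equilibrium is zero contribution and the group total is Σ E_j = 51 + 56 + 59 + 54 + 58 + 37 + 29 + 28 = 372.
Each contributed unit returns 3.100 to the group, so the social optimum is full contribution by everyone: group total = 3.100 × 372 = 1153.20.
Efficiency loss = (3.100 − 1) × 372 = 781.20.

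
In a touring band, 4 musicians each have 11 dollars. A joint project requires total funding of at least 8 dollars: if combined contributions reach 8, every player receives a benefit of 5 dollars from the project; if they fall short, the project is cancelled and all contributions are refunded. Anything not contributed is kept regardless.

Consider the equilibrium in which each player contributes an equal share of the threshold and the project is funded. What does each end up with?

14 dollars

Equal share of the threshold: 8/4 = 2.
At this profile no one gains by cutting their contribution: any cut drops the total below 8, the project is cancelled, contributions are refunded, and the deviator ends with 11, which is less than 11 − 2 + 5 = 14. Contributing more than 2 just wastes the excess. So contributing exactly 2 is a best response.
Each player's payoff: 11 − 2 + 5 = 14.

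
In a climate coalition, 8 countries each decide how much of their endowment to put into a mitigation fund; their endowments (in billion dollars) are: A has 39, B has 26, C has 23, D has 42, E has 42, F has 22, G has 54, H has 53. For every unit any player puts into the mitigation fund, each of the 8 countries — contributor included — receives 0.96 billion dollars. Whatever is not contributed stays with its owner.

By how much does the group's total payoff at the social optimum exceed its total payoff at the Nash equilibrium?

2010.68 billion dollars

The private return per contributed unit is 0.96 < 1 for everyone, so the Nash equilibrium is zero contribution and the group total is Σ E_j = 39 + 26 + 23 + 42 + 42 + 22 + 54 + 53 = 301.
Each contributed unit returns 7.680 to the group, so the social optimum is full contribution by everyone: group total = 7.680 × 301 = 2311.68.
Efficiency loss = (7.680 − 1) × 301 = 2010.68.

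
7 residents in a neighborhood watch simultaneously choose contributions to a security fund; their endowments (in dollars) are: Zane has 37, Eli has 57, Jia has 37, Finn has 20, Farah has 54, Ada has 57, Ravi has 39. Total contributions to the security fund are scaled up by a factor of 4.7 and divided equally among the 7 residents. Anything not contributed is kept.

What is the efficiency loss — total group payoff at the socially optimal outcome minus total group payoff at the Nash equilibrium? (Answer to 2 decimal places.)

1113.70 dollars

The private return per contributed unit is 4.7/7 = 0.6714 < 1 for every player regardless of endowment, so the Nash equilibrium is zero contribution and the group total is Σ E_j = 37 + 57 + 37 + 20 + 54 + 57 + 39 = 301.
Each contributed unit returns 4.700 to the group, so the social optimum is full contribution by everyone: group total = 4.700 × 301 = 1414.70.
Efficiency loss = (4.700 − 1) × 301 = 1113.70.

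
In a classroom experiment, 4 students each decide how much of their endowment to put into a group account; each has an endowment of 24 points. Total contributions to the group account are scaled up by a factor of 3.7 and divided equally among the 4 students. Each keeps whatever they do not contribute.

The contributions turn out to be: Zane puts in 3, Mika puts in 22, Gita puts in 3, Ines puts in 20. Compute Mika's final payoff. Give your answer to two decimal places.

46.40 points

Total contributed: 3 + 22 + 3 + 20 = 48.
Each receives 3.7 × 48 / 4 = 44.40 from the group account.
Mika keeps 24 − 22 = 2, so Mika's payoff is 2 + 44.40 = 46.40.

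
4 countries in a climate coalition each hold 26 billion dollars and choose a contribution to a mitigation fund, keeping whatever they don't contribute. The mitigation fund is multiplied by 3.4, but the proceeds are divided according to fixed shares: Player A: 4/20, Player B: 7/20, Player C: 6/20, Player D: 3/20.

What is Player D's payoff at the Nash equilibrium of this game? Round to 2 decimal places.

Player j's private return per contributed unit is 3.4 × (j's share). Contributing is weakly dominant for j when that share is at least 1/3.4 = 0.2941, and contributing 0 is dominant otherwise.
Player B and Player C clear that bar, contributing 26 each; the remaining 2 contribute 0. Total contributed: 52.
Player D keeps 26 and receives 3.4 × 52 × 3/20 = 26.52 from the mitigation fund, for a payoff of 52.52.

52.52 billion dollars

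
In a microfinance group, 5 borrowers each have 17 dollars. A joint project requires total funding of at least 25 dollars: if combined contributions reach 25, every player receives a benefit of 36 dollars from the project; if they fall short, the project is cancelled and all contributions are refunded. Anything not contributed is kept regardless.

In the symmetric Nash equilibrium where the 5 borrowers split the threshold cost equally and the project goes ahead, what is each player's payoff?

48 dollars

Equal share of the threshold: 25/5 = 5.
At this profile no one gains by cutting their contribution: any cut drops the total below 25, the project is cancelled, contributions are refunded, and the deviator ends with 17, which is less than 17 − 5 + 36 = 48. Contributing more than 5 just wastes the excess. So contributing exactly 5 is a best response.
Each player's payoff: 17 − 5 + 36 = 48.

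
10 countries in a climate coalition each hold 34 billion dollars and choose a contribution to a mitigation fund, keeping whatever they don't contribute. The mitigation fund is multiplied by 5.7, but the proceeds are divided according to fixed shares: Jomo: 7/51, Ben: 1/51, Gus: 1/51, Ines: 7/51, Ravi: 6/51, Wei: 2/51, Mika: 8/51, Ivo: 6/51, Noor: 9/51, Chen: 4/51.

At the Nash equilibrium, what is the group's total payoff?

Player j's private return per contributed unit is 5.7 × (j's share). Contributing is weakly dominant for j when that share is at least 1/5.7 = 0.1754, and contributing 0 is dominant otherwise.
The only share above 0.1754 is Noor's 9/51, contributing 34; the remaining 9 contribute 0. Total contributed: 34.
The mitigation fund pays out 5.7 × 34 = 193.80 in total (split across the unequal shares, but the aggregate is all that matters for the group sum).
The 9 free-riders keep 34 each, adding 306. Group total = 306 + 193.80 = 499.80.

499.80 billion dollars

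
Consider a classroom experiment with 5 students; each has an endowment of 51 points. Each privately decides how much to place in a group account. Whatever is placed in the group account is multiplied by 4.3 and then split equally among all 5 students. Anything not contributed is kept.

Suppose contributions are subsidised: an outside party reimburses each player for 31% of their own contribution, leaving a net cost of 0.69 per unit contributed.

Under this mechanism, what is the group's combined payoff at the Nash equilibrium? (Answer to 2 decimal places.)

The effective private return per unit is now (4.3/5) / 0.69 = 1.2464 > 1, so every player's dominant strategy flips to full contribution.
At the Nash equilibrium everyone contributes 51. Group total payoff = 5 × (51 × 0.31 + 4.3 × 51) = 1175.55.

1175.55 points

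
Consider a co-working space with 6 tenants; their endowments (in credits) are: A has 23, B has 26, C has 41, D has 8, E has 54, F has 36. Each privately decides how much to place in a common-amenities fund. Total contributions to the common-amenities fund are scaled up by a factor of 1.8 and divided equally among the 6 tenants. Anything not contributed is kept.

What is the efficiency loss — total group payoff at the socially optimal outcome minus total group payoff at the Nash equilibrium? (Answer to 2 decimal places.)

150.40 credits

The private return per contributed unit is 1.8/6 = 0.3000 < 1 for every player regardless of endowment, so the Nash equilibrium is zero contribution and the group total is Σ E_j = 23 + 26 + 41 + 8 + 54 + 36 = 188.
Each contributed unit returns 1.800 to the group, so the social optimum is full contribution by everyone: group total = 1.800 × 188 = 338.40.
Efficiency loss = (1.800 − 1) × 188 = 150.40.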